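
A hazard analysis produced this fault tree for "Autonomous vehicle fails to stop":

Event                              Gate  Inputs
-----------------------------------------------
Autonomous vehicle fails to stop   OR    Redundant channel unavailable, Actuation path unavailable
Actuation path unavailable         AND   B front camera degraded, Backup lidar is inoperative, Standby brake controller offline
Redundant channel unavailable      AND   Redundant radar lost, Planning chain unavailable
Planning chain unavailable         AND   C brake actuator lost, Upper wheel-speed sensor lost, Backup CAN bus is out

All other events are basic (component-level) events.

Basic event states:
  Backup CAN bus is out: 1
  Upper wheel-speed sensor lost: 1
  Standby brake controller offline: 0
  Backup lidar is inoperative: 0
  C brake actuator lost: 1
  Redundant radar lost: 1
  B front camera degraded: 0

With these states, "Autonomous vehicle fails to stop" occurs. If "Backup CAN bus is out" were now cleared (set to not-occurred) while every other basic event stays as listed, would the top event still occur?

Counterfactual: set "Backup CAN bus is out" to not occurred.
Planning chain unavailable [AND]: C brake actuator lost=occurs, Upper wheel-speed sensor lost=occurs, Backup CAN bus is out=not → not all inputs occur → does not occur.
Redundant channel unavailable [AND]: Redundant radar lost=occurs, Planning chain unavailable=not → not all inputs occur → does not occur.
Actuation path unavailable [AND]: B front camera degraded=not, Backup lidar is inoperative=not, Standby brake controller offline=not → not all inputs occur → does not occur.
Autonomous vehicle fails to stop [OR]: Redundant channel unavailable=not, Actuation path unavailable=not → no input occurs → does not occur.

No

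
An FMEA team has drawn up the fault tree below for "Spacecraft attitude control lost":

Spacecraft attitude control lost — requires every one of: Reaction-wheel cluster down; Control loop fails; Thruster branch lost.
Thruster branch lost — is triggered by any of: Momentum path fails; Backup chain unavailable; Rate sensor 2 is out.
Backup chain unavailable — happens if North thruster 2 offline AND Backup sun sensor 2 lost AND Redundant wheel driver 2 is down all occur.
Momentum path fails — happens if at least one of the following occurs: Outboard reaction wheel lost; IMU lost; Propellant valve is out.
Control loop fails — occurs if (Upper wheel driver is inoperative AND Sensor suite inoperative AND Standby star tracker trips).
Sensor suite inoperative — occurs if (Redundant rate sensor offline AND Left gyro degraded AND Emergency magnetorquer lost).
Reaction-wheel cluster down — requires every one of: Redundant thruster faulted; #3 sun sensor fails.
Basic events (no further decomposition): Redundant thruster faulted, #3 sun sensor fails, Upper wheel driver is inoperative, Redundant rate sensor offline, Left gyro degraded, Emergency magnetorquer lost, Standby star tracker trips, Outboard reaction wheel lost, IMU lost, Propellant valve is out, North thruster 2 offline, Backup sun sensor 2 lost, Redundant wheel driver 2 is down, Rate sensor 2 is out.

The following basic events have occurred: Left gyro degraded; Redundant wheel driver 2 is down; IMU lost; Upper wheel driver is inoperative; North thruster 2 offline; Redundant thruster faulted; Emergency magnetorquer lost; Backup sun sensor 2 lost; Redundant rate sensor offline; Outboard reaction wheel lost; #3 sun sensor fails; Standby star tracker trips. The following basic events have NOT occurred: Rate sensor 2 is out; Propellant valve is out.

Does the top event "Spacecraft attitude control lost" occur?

Reaction-wheel cluster down [AND]: Redundant thruster faulted=occurs, #3 sun sensor fails=occurs → all inputs occur → occurs.
Sensor suite inoperative [AND]: Redundant rate sensor offline=occurs, Left gyro degraded=occurs, Emergency magnetorquer lost=occurs → all inputs occur → occurs.
Control loop fails [AND]: Upper wheel driver is inoperative=occurs, Sensor suite inoperative=occurs, Standby star tracker trips=occurs → all inputs occur → occurs.
Momentum path fails [OR]: Outboard reaction wheel lost=occurs, IMU lost=occurs, Propellant valve is out=not → at least one input occurs → occurs.
Backup chain unavailable [AND]: North thruster 2 offline=occurs, Backup sun sensor 2 lost=occurs, Redundant wheel driver 2 is down=occurs → all inputs occur → occurs.
Thruster branch lost [OR]: Momentum path fails=occurs, Backup chain unavailable=occurs, Rate sensor 2 is out=not → at least one input occurs → occurs.
Spacecraft attitude control lost [AND]: Reaction-wheel cluster down=occurs, Control loop fails=occurs, Thruster branch lost=occurs → all inputs occur → occurs.

Yes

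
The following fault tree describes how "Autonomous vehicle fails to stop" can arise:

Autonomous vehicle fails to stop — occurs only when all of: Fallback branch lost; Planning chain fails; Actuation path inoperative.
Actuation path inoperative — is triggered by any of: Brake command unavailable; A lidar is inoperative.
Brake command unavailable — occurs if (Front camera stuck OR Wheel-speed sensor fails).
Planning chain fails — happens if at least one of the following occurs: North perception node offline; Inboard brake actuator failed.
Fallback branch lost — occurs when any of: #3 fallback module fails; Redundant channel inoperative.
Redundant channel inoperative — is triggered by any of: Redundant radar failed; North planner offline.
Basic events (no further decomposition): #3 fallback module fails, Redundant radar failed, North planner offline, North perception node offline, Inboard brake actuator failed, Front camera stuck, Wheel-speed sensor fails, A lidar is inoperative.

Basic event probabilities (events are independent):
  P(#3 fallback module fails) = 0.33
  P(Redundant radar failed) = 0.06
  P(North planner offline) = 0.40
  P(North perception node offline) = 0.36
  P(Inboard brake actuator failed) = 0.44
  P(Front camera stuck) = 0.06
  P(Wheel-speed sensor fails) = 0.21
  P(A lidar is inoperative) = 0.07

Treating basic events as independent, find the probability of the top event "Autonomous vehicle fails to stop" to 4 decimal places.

P(Redundant channel inoperative) [OR] = 1 − (1−0.06) × (1−0.40) = 0.436000
P(Fallback branch lost) [OR] = 1 − (1−0.33) × (1−0.436000) = 0.622120
P(Planning chain fails) [OR] = 1 − (1−0.36) × (1−0.44) = 0.641600
P(Brake command unavailable) [OR] = 1 − (1−0.06) × (1−0.21) = 0.257400
P(Actuation path inoperative) [OR] = 1 − (1−0.257400) × (1−0.07) = 0.309382
P(Autonomous vehicle fails to stop) [AND] = 0.622120 × 0.641600 × 0.309382 = 0.123491
Rounded to 4 decimal places: P(Autonomous vehicle fails to stop) ≈ 0.1235.

0.1235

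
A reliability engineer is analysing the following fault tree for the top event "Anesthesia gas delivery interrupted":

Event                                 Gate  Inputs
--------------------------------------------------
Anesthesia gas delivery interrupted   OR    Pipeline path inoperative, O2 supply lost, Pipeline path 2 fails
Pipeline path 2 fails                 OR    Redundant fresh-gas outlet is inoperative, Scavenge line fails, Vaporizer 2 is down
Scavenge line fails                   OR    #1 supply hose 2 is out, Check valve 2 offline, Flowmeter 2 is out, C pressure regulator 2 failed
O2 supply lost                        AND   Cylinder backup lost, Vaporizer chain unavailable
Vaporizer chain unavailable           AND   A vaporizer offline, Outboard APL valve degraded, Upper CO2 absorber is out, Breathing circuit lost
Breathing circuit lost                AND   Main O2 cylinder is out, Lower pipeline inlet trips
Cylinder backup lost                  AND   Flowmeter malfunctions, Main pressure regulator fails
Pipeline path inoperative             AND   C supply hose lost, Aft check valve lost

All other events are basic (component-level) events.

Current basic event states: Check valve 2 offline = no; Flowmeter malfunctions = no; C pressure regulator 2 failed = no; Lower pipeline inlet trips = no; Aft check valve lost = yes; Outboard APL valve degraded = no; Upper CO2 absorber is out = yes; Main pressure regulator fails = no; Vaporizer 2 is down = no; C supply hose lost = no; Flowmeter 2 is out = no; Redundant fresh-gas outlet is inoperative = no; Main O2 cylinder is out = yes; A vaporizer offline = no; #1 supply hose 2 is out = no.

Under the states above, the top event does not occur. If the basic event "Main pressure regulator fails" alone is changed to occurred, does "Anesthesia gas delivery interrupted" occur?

Counterfactual: set "Main pressure regulator fails" to occurred.
Pipeline path inoperative [AND]: C supply hose lost=not, Aft check valve lost=occurs → not all inputs occur → does not occur.
Cylinder backup lost [AND]: Flowmeter malfunctions=not, Main pressure regulator fails=occurs → not all inputs occur → does not occur.
Breathing circuit lost [AND]: Main O2 cylinder is out=occurs, Lower pipeline inlet trips=not → not all inputs occur → does not occur.
Vaporizer chain unavailable [AND]: A vaporizer offline=not, Outboard APL valve degraded=not, Upper CO2 absorber is out=occurs, Breathing circuit lost=not → not all inputs occur → does not occur.
O2 supply lost [AND]: Cylinder backup lost=not, Vaporizer chain unavailable=not → not all inputs occur → does not occur.
Scavenge line fails [OR]: #1 supply hose 2 is out=not, Check valve 2 offline=not, Flowmeter 2 is out=not, C pressure regulator 2 failed=not → no input occurs → does not occur.
Pipeline path 2 fails [OR]: Redundant fresh-gas outlet is inoperative=not, Scavenge line fails=not, Vaporizer 2 is down=not → no input occurs → does not occur.
Anesthesia gas delivery interrupted [OR]: Pipeline path inoperative=not, O2 supply lost=not, Pipeline path 2 fails=not → no input occurs → does not occur.

No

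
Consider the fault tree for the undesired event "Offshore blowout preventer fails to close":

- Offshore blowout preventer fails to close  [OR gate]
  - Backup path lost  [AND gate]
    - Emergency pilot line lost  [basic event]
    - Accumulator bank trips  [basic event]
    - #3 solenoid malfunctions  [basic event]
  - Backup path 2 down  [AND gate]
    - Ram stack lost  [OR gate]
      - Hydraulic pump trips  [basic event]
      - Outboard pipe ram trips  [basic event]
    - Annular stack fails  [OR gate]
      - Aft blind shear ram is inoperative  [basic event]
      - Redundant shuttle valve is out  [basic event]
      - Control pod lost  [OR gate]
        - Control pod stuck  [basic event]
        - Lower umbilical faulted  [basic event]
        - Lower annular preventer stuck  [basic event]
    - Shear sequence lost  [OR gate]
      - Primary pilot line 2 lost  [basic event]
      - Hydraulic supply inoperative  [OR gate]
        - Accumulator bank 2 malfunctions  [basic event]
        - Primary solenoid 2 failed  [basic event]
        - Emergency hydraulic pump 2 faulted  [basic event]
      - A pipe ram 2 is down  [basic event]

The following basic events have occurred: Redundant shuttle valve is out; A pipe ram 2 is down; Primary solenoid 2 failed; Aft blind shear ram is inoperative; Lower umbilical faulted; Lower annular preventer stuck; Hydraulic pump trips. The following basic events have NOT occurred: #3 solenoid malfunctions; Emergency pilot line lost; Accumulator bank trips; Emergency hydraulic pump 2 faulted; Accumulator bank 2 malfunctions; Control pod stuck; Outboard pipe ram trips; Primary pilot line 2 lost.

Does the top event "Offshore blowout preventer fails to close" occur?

Yes

Backup path lost [AND]: Emergency pilot line lost=not, Accumulator bank trips=not, #3 solenoid malfunctions=not → not all inputs occur → does not occur.
Ram stack lost [OR]: Hydraulic pump trips=occurs, Outboard pipe ram trips=not → at least one input occurs → occurs.
Control pod lost [OR]: Control pod stuck=not, Lower umbilical faulted=occurs, Lower annular preventer stuck=occurs → at least one input occurs → occurs.
Annular stack fails [OR]: Aft blind shear ram is inoperative=occurs, Redundant shuttle valve is out=occurs, Control pod lost=occurs → at least one input occurs → occurs.
Hydraulic supply inoperative [OR]: Accumulator bank 2 malfunctions=not, Primary solenoid 2 failed=occurs, Emergency hydraulic pump 2 faulted=not → at least one input occurs → occurs.
Shear sequence lost [OR]: Primary pilot line 2 lost=not, Hydraulic supply inoperative=occurs, A pipe ram 2 is down=occurs → at least one input occurs → occurs.
Backup path 2 down [AND]: Ram stack lost=occurs, Annular stack fails=occurs, Shear sequence lost=occurs → all inputs occur → occurs.
Offshore blowout preventer fails to close [OR]: Backup path lost=not, Backup path 2 down=occurs → at least one input occurs → occurs.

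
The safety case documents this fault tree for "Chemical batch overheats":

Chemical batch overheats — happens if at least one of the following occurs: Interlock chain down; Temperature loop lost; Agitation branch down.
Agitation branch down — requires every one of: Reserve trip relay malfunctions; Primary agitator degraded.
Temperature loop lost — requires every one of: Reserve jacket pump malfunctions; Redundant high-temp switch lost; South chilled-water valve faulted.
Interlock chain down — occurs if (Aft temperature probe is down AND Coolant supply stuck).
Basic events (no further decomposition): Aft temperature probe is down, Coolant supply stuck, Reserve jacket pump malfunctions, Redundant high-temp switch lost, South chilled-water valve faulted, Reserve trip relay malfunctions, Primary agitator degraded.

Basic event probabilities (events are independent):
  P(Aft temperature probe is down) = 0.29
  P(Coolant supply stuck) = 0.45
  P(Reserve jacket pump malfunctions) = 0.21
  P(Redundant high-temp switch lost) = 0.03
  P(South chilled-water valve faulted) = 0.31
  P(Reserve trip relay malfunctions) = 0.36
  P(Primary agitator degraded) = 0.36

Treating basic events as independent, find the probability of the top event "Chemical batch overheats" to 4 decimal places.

P(Interlock chain down) [AND] = 0.29 × 0.45 = 0.130500
P(Temperature loop lost) [AND] = 0.21 × 0.03 × 0.31 = 0.001953
P(Agitation branch down) [AND] = 0.36 × 0.36 = 0.129600
P(Chemical batch overheats) [OR] = 1 − (1−0.130500) × (1−0.001953) × (1−0.129600) = 0.244665
Rounded to 4 decimal places: P(Chemical batch overheats) ≈ 0.2447.

0.2447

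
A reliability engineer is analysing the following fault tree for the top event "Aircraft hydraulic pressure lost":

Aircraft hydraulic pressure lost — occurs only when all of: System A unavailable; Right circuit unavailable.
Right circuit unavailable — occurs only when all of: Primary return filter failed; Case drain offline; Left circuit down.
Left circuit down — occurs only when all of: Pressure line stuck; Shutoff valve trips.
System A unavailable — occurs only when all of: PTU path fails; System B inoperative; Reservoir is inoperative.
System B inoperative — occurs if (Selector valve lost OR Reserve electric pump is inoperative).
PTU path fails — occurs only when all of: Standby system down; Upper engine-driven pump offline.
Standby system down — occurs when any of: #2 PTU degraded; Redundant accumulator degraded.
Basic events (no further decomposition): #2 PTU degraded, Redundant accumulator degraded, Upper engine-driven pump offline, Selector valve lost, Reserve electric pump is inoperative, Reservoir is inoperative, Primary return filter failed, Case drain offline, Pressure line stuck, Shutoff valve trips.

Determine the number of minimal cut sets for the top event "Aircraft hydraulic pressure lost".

Standby system down [OR]: union of children's cut sets → 2 cut set(s).
PTU path fails [AND]: one cut set from each child combined → 2 × 1 = 2 cut set(s).
System B inoperative [OR]: union of children's cut sets → 2 cut set(s).
System A unavailable [AND]: one cut set from each child combined → 2 × 2 × 1 = 4 cut set(s).
Left circuit down [AND]: one cut set from each child combined → 1 × 1 = 1 cut set(s).
Right circuit unavailable [AND]: one cut set from each child combined → 1 × 1 × 1 = 1 cut set(s).
Aircraft hydraulic pressure lost [AND]: one cut set from each child combined → 4 × 1 = 4 cut set(s).
Minimal cut sets: {#2 PTU degraded, Case drain offline, Pressure line stuck, Primary return filter failed, Reservoir is inoperative, Selector valve lost, Shutoff valve trips, Upper engine-driven pump offline}; {#2 PTU degraded, Case drain offline, Pressure line stuck, Primary return filter failed, Reserve electric pump is inoperative, Reservoir is inoperative, Shutoff valve trips, Upper engine-driven pump offline}; {Case drain offline, Pressure line stuck, Primary return filter failed, Redundant accumulator degraded, Reservoir is inoperative, Selector valve lost, Shutoff valve trips, Upper engine-driven pump offline}; {Case drain offline, Pressure line stuck, Primary return filter failed, Redundant accumulator degraded, Reserve electric pump is inoperative, Reservoir is inoperative, Shutoff valve trips, Upper engine-driven pump offline}.

4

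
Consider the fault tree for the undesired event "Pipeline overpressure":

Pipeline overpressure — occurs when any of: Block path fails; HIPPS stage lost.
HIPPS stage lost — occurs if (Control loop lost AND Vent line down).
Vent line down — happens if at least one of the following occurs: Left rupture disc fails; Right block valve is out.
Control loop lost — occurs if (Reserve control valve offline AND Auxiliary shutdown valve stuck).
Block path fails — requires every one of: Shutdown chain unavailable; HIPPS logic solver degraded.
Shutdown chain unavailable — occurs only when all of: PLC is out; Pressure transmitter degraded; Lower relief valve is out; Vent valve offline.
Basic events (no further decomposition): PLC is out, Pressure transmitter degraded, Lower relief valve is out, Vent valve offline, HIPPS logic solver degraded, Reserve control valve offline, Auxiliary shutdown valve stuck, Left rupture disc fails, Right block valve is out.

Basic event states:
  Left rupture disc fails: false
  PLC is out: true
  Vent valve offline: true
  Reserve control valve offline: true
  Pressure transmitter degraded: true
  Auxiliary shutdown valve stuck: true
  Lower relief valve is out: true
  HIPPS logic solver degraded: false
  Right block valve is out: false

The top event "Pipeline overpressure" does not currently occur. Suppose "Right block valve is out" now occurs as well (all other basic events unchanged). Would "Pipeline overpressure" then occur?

Yes

Counterfactual: set "Right block valve is out" to occurred.
Shutdown chain unavailable [AND]: PLC is out=occurs, Pressure transmitter degraded=occurs, Lower relief valve is out=occurs, Vent valve offline=occurs → all inputs occur → occurs.
Block path fails [AND]: Shutdown chain unavailable=occurs, HIPPS logic solver degraded=not → not all inputs occur → does not occur.
Control loop lost [AND]: Reserve control valve offline=occurs, Auxiliary shutdown valve stuck=occurs → all inputs occur → occurs.
Vent line down [OR]: Left rupture disc fails=not, Right block valve is out=occurs → at least one input occurs → occurs.
HIPPS stage lost [AND]: Control loop lost=occurs, Vent line down=occurs → all inputs occur → occurs.
Pipeline overpressure [OR]: Block path fails=not, HIPPS stage lost=occurs → at least one input occurs → occurs.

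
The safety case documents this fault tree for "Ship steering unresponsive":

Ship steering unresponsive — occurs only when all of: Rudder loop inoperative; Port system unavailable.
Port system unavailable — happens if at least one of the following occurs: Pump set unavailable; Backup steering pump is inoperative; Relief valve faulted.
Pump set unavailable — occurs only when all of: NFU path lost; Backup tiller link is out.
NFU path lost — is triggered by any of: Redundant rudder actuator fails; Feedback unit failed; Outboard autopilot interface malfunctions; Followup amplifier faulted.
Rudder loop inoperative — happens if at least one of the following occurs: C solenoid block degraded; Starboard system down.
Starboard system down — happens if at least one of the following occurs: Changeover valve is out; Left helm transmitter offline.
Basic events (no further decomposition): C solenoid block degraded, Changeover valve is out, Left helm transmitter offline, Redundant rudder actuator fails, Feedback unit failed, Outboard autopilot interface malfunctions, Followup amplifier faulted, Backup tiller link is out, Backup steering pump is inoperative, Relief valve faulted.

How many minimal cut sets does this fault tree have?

Starboard system down [OR]: union of children's cut sets → 2 cut set(s).
Rudder loop inoperative [OR]: union of children's cut sets → 3 cut set(s).
NFU path lost [OR]: union of children's cut sets → 4 cut set(s).
Pump set unavailable [AND]: one cut set from each child combined → 4 × 1 = 4 cut set(s).
Port system unavailable [OR]: union of children's cut sets → 6 cut set(s).
Ship steering unresponsive [AND]: one cut set from each child combined → 3 × 6 = 18 cut set(s).

18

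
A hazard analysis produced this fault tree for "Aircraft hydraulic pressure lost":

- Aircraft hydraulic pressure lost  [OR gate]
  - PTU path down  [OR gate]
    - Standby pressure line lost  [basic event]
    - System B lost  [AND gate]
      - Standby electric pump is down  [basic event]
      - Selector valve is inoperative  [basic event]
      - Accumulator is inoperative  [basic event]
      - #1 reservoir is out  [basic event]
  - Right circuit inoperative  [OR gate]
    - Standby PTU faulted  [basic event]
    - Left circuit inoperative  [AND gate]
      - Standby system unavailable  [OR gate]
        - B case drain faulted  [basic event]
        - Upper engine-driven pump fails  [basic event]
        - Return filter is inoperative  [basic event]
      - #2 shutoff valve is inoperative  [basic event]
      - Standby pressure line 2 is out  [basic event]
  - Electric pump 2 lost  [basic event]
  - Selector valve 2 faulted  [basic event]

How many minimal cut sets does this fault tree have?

8

System B lost [AND]: one cut set from each child combined → 1 × 1 × 1 × 1 = 1 cut set(s).
PTU path down [OR]: union of children's cut sets → 2 cut set(s).
Standby system unavailable [OR]: union of children's cut sets → 3 cut set(s).
Left circuit inoperative [AND]: one cut set from each child combined → 3 × 1 × 1 = 3 cut set(s).
Right circuit inoperative [OR]: union of children's cut sets → 4 cut set(s).
Aircraft hydraulic pressure lost [OR]: union of children's cut sets → 8 cut set(s).
Minimal cut sets: {Standby pressure line lost}; {#1 reservoir is out, Accumulator is inoperative, Selector valve is inoperative, Standby electric pump is down}; {Standby PTU faulted}; {#2 shutoff valve is inoperative, B case drain faulted, Standby pressure line 2 is out}; {#2 shutoff valve is inoperative, Standby pressure line 2 is out, Upper engine-driven pump fails}; {#2 shutoff valve is inoperative, Return filter is inoperative, Standby pressure line 2 is out}; {Electric pump 2 lost}; {Selector valve 2 faulted}.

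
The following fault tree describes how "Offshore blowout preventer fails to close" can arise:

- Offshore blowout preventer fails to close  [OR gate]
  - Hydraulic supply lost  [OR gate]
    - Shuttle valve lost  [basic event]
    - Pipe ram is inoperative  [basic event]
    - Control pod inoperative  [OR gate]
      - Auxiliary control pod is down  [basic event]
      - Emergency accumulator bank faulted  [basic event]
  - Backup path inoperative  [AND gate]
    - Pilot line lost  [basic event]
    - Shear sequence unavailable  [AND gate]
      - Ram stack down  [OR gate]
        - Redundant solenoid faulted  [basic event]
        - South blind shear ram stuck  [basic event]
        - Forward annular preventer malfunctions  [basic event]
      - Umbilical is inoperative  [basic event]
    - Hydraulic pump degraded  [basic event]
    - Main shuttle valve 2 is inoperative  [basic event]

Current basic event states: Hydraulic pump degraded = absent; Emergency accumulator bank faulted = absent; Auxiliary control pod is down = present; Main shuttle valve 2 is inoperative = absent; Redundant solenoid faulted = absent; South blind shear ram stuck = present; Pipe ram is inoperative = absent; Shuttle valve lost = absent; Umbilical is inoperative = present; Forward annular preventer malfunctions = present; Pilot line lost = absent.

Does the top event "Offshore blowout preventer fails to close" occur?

Yes

Control pod inoperative [OR]: Auxiliary control pod is down=occurs, Emergency accumulator bank faulted=not → at least one input occurs → occurs.
Hydraulic supply lost [OR]: Shuttle valve lost=not, Pipe ram is inoperative=not, Control pod inoperative=occurs → at least one input occurs → occurs.
Ram stack down [OR]: Redundant solenoid faulted=not, South blind shear ram stuck=occurs, Forward annular preventer malfunctions=occurs → at least one input occurs → occurs.
Shear sequence unavailable [AND]: Ram stack down=occurs, Umbilical is inoperative=occurs → all inputs occur → occurs.
Backup path inoperative [AND]: Pilot line lost=not, Shear sequence unavailable=occurs, Hydraulic pump degraded=not, Main shuttle valve 2 is inoperative=not → not all inputs occur → does not occur.
Offshore blowout preventer fails to close [OR]: Hydraulic supply lost=occurs, Backup path inoperative=not → at least one input occurs → occurs.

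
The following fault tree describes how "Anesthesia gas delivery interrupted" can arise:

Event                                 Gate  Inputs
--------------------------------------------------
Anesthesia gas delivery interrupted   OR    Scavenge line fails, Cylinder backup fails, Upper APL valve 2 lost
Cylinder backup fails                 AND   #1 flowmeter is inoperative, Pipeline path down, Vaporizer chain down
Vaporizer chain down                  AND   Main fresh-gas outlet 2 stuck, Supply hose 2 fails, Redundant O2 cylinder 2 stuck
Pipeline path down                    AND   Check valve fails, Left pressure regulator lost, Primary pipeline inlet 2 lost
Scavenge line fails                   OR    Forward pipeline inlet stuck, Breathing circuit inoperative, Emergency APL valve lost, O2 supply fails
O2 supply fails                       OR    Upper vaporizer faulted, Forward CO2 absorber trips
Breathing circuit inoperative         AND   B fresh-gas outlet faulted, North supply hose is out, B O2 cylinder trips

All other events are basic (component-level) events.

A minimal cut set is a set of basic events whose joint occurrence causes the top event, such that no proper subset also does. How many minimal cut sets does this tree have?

Breathing circuit inoperative [AND]: one cut set from each child combined → 1 × 1 × 1 = 1 cut set(s).
O2 supply fails [OR]: union of children's cut sets → 2 cut set(s).
Scavenge line fails [OR]: union of children's cut sets → 5 cut set(s).
Pipeline path down [AND]: one cut set from each child combined → 1 × 1 × 1 = 1 cut set(s).
Vaporizer chain down [AND]: one cut set from each child combined → 1 × 1 × 1 = 1 cut set(s).
Cylinder backup fails [AND]: one cut set from each child combined → 1 × 1 × 1 = 1 cut set(s).
Anesthesia gas delivery interrupted [OR]: union of children's cut sets → 7 cut set(s).
Minimal cut sets: {Forward pipeline inlet stuck}; {B O2 cylinder trips, B fresh-gas outlet faulted, North supply hose is out}; {Emergency APL valve lost}; {Upper vaporizer faulted}; {Forward CO2 absorber trips}; {#1 flowmeter is inoperative, Check valve fails, Left pressure regulator lost, Main fresh-gas outlet 2 stuck, Primary pipeline inlet 2 lost, Redundant O2 cylinder 2 stuck, Supply hose 2 fails}; {Upper APL valve 2 lost}.

7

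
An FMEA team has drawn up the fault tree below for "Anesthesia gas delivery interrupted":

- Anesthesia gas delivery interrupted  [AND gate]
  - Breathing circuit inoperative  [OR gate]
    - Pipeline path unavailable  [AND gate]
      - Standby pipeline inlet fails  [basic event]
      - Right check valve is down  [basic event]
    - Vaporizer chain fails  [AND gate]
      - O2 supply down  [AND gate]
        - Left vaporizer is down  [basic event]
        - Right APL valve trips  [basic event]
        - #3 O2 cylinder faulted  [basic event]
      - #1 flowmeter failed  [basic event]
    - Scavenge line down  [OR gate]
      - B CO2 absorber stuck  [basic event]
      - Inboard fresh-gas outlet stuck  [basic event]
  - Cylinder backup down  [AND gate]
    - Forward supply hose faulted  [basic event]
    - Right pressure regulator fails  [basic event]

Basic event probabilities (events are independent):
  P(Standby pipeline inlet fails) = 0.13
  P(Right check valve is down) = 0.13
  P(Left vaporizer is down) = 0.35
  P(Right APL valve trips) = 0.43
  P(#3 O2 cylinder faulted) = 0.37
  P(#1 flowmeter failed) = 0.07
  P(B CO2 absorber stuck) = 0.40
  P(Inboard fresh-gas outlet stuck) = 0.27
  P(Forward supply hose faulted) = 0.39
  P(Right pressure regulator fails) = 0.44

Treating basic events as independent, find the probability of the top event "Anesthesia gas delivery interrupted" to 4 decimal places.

P(Pipeline path unavailable) [AND] = 0.13 × 0.13 = 0.016900
P(O2 supply down) [AND] = 0.35 × 0.43 × 0.37 = 0.055685
P(Vaporizer chain fails) [AND] = 0.055685 × 0.07 = 0.003898
P(Scavenge line down) [OR] = 1 − (1−0.40) × (1−0.27) = 0.562000
P(Breathing circuit inoperative) [OR] = 1 − (1−0.016900) × (1−0.003898) × (1−0.562000) = 0.571081
P(Cylinder backup down) [AND] = 0.39 × 0.44 = 0.171600
P(Anesthesia gas delivery interrupted) [AND] = 0.571081 × 0.171600 = 0.097997
Rounded to 4 decimal places: P(Anesthesia gas delivery interrupted) ≈ 0.0980.

0.0980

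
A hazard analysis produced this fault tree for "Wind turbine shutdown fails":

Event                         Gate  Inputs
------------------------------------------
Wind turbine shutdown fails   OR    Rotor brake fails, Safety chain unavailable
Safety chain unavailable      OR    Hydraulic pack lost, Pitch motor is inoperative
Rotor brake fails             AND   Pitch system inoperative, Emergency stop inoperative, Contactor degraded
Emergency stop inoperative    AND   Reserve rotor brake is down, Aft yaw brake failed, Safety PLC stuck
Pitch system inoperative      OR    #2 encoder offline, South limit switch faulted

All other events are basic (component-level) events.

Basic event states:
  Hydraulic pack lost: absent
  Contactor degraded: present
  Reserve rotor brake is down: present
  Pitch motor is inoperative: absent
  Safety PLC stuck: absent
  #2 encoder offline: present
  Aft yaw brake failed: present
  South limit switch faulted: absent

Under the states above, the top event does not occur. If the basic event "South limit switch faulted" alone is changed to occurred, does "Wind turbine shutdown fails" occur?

No

Counterfactual: set "South limit switch faulted" to occurred.
Pitch system inoperative [OR]: #2 encoder offline=occurs, South limit switch faulted=occurs → at least one input occurs → occurs.
Emergency stop inoperative [AND]: Reserve rotor brake is down=occurs, Aft yaw brake failed=occurs, Safety PLC stuck=not → not all inputs occur → does not occur.
Rotor brake fails [AND]: Pitch system inoperative=occurs, Emergency stop inoperative=not, Contactor degraded=occurs → not all inputs occur → does not occur.
Safety chain unavailable [OR]: Hydraulic pack lost=not, Pitch motor is inoperative=not → no input occurs → does not occur.
Wind turbine shutdown fails [OR]: Rotor brake fails=not, Safety chain unavailable=not → no input occurs → does not occur.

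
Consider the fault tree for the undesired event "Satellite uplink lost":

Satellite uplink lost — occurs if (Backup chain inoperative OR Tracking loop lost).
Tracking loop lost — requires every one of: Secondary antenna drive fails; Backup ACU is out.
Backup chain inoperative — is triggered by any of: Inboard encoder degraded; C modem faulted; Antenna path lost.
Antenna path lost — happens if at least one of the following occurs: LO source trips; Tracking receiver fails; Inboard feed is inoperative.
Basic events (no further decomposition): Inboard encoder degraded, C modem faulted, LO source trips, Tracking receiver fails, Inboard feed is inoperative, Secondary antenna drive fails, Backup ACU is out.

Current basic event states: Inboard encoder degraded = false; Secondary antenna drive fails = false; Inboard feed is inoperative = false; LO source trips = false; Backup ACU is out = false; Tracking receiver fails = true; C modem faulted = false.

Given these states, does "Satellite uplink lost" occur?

Yes

Antenna path lost [OR]: LO source trips=not, Tracking receiver fails=occurs, Inboard feed is inoperative=not → at least one input occurs → occurs.
Backup chain inoperative [OR]: Inboard encoder degraded=not, C modem faulted=not, Antenna path lost=occurs → at least one input occurs → occurs.
Tracking loop lost [AND]: Secondary antenna drive fails=not, Backup ACU is out=not → not all inputs occur → does not occur.
Satellite uplink lost [OR]: Backup chain inoperative=occurs, Tracking loop lost=not → at least one input occurs → occurs.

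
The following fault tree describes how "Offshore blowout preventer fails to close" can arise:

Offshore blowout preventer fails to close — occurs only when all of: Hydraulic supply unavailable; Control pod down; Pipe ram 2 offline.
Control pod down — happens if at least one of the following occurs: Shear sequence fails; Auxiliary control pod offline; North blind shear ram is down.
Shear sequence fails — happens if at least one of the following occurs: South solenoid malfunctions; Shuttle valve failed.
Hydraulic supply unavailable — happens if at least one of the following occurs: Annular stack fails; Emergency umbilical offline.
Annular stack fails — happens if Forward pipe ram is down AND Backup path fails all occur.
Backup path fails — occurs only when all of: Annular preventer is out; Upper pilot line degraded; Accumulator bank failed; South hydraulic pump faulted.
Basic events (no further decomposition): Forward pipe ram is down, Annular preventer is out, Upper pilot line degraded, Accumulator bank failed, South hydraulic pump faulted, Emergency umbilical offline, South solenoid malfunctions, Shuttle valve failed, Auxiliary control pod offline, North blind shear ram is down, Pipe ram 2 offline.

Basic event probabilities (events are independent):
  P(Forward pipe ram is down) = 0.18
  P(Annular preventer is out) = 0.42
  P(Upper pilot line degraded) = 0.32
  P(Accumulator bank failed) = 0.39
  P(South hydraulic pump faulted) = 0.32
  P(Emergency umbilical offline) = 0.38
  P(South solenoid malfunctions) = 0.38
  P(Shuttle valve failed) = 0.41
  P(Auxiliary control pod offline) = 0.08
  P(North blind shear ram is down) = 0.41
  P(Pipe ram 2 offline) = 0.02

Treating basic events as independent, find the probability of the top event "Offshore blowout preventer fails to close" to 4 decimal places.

0.0061

P(Backup path fails) [AND] = 0.42 × 0.32 × 0.39 × 0.32 = 0.016773
P(Annular stack fails) [AND] = 0.18 × 0.016773 = 0.003019
P(Hydraulic supply unavailable) [OR] = 1 − (1−0.003019) × (1−0.38) = 0.381872
P(Shear sequence fails) [OR] = 1 − (1−0.38) × (1−0.41) = 0.634200
P(Control pod down) [OR] = 1 − (1−0.634200) × (1−0.08) × (1−0.41) = 0.801444
P(Offshore blowout preventer fails to close) [AND] = 0.381872 × 0.801444 × 0.02 = 0.006121
Rounded to 4 decimal places: P(Offshore blowout preventer fails to close) ≈ 0.0061.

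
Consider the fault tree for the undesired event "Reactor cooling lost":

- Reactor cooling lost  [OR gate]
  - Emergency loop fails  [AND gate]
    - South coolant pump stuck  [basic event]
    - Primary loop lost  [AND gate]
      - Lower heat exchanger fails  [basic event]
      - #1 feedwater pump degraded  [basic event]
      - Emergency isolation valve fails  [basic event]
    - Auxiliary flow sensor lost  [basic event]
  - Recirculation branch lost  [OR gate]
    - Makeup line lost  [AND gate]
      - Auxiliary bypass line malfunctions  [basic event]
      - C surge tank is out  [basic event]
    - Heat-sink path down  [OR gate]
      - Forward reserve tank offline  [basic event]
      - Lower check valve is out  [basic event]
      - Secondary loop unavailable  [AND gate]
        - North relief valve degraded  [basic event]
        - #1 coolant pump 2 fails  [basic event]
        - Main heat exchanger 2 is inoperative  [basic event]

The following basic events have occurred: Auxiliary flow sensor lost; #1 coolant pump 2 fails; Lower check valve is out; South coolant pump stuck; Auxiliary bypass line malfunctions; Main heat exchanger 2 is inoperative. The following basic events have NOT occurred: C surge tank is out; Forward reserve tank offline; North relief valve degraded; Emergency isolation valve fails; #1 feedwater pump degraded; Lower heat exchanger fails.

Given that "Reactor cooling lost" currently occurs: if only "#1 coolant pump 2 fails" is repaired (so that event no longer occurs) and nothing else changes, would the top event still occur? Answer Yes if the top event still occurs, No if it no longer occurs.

Yes

Counterfactual: set "#1 coolant pump 2 fails" to not occurred.
Primary loop lost [AND]: Lower heat exchanger fails=not, #1 feedwater pump degraded=not, Emergency isolation valve fails=not → not all inputs occur → does not occur.
Emergency loop fails [AND]: South coolant pump stuck=occurs, Primary loop lost=not, Auxiliary flow sensor lost=occurs → not all inputs occur → does not occur.
Makeup line lost [AND]: Auxiliary bypass line malfunctions=occurs, C surge tank is out=not → not all inputs occur → does not occur.
Secondary loop unavailable [AND]: North relief valve degraded=not, #1 coolant pump 2 fails=not, Main heat exchanger 2 is inoperative=occurs → not all inputs occur → does not occur.
Heat-sink path down [OR]: Forward reserve tank offline=not, Lower check valve is out=occurs, Secondary loop unavailable=not → at least one input occurs → occurs.
Recirculation branch lost [OR]: Makeup line lost=not, Heat-sink path down=occurs → at least one input occurs → occurs.
Reactor cooling lost [OR]: Emergency loop fails=not, Recirculation branch lost=occurs → at least one input occurs → occurs.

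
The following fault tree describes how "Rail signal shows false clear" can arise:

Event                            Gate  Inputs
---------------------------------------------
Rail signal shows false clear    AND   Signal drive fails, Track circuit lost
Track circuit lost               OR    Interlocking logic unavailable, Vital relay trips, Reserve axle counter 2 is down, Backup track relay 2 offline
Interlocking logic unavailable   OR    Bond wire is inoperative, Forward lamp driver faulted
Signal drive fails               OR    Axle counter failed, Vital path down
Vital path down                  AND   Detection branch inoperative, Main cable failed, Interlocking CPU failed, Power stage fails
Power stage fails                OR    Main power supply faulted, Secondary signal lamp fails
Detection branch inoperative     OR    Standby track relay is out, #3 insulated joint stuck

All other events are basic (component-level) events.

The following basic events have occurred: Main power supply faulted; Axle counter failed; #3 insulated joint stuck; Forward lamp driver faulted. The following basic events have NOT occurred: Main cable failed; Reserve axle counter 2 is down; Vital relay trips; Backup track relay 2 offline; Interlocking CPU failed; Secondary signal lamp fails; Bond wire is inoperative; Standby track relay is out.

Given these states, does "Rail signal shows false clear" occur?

Yes

Detection branch inoperative [OR]: Standby track relay is out=not, #3 insulated joint stuck=occurs → at least one input occurs → occurs.
Power stage fails [OR]: Main power supply faulted=occurs, Secondary signal lamp fails=not → at least one input occurs → occurs.
Vital path down [AND]: Detection branch inoperative=occurs, Main cable failed=not, Interlocking CPU failed=not, Power stage fails=occurs → not all inputs occur → does not occur.
Signal drive fails [OR]: Axle counter failed=occurs, Vital path down=not → at least one input occurs → occurs.
Interlocking logic unavailable [OR]: Bond wire is inoperative=not, Forward lamp driver faulted=occurs → at least one input occurs → occurs.
Track circuit lost [OR]: Interlocking logic unavailable=occurs, Vital relay trips=not, Reserve axle counter 2 is down=not, Backup track relay 2 offline=not → at least one input occurs → occurs.
Rail signal shows false clear [AND]: Signal drive fails=occurs, Track circuit lost=occurs → all inputs occur → occurs.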